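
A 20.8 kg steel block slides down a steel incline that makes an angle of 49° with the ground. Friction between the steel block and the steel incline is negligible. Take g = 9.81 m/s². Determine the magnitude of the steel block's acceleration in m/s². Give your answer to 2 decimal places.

Resolving the weight along the incline: the component pulling the steel block down the slope is mg sin 49° = 20.8 × 9.81 × 0.7547 = 153.995 N, and the normal force is N = mg cos 49° = 20.8 × 9.81 × 0.6561 = 133.876 N.
With no friction the net force along the incline is 153.995 N, so a = g sin 49° = 153.995 / 20.8 = 7.4036 m/s².

7.40 m/s²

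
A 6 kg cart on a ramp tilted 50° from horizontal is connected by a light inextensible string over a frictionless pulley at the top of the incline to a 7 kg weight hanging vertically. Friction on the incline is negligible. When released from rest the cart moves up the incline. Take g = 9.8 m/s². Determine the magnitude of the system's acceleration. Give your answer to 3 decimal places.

1.812 m/s²

For the cart on the incline: the weight component along the slope is m₁g sin 50° = 6 × 9.8 × 0.7660 = 45.041 N and the normal force is N = m₁g cos 50° = 37.796 N.
Newton's second law for the cart (up-slope positive): T − 45.041 = 6 a. For the hanging weight (downward positive): 7 × 9.8 − T = 7 a.
Adding the two equations eliminates T: 23.559 = 13 a, so a = 1.8122 m/s².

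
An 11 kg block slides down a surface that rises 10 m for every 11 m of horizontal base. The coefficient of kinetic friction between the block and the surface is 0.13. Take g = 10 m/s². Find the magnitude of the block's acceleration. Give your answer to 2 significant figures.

Resolving the weight along the incline: the component pulling the block down the slope is mg sin 42.27° = 11 × 10 × 0.6727 = 73.997 N, and the normal force is N = mg cos 42.27° = 11 × 10 × 0.7399 = 81.389 N.
Kinetic friction acts up the slope with magnitude f = μN = 0.13 × 81.389 = 10.581 N.
Net force along the incline is 73.997 − 10.581 = 63.416 N, so a = 63.416 / 11 = 5.7651 m/s².

5.8 m/s²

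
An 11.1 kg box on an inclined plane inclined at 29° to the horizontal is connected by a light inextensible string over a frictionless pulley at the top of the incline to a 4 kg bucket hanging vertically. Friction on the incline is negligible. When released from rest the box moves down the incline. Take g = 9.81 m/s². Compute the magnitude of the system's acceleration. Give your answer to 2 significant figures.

0.90 m/s²

For the box on the incline: the weight component along the slope is m₁g sin 29° = 11.1 × 9.81 × 0.4848 = 52.790 N and the normal force is N = m₁g cos 29° = 95.238 N.
Newton's second law for the box (down-slope positive): 52.790 − T = 11.1 a. For the hanging bucket (upward positive): T − 4 × 9.81 = 4 a.
Adding the two equations eliminates T: 13.550 = 15.1 a, so a = 0.8974 m/s².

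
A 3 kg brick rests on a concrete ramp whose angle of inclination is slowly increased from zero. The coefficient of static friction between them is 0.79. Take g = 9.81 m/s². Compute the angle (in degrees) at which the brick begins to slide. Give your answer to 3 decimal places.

At the threshold of sliding, static friction is at its maximum μ_s N and exactly balances the weight component along the incline: mg sin θ = μ_s mg cos θ.
Hence tan θ = μ_s = 0.79, so θ = arctan(0.79) = 38.3087°.

38.309°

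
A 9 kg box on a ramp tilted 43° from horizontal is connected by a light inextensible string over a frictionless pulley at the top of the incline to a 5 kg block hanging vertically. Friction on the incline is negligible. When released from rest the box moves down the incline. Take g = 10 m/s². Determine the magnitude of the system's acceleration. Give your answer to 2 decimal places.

0.81 m/s²

For the box on the incline: the weight component along the slope is m₁g sin 43° = 9 × 10 × 0.6820 = 61.380 N and the normal force is N = m₁g cos 43° = 65.822 N.
Newton's second law for the box (down-slope positive): 61.380 − T = 9 a. For the hanging block (upward positive): T − 5 × 10 = 5 a.
Adding the two equations eliminates T: 11.380 = 14 a, so a = 0.8129 m/s².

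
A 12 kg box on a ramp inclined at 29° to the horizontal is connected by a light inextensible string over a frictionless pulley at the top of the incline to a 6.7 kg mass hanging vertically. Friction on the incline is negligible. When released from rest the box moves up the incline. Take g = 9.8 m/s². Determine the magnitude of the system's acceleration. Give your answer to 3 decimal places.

For the box on the incline: the weight component along the slope is m₁g sin 29° = 12 × 9.8 × 0.4848 = 57.012 N and the normal force is N = m₁g cos 29° = 102.855 N.
Newton's second law for the box (up-slope positive): T − 57.012 = 12 a. For the hanging mass (downward positive): 6.7 × 9.8 − T = 6.7 a.
Adding the two equations eliminates T: 8.648 = 18.7 a, so a = 0.4625 m/s².

0.462 m/s²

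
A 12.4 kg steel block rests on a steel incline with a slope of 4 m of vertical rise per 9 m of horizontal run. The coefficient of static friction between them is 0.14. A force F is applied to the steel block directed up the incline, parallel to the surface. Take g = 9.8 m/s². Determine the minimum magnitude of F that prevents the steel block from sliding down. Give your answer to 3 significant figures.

The normal force is N = mg cos 23.96° = 111.046 N. With F at its minimum the steel block is on the verge of sliding down, so static friction is at its maximum μ_s N = 0.14 × 111.046 = 15.546 N and acts up the slope.
Equilibrium along the incline: F + μ_s N = mg sin 23.96°, so F = 49.354 − 15.546 = 33.808 N.

33.8 N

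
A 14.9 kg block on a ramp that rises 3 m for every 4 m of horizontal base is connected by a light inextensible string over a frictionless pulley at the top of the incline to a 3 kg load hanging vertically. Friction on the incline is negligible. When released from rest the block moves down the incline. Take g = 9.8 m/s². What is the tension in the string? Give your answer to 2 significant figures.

39 N

For the block on the incline: the weight component along the slope is m₁g sin 36.87° = 14.9 × 9.8 × 0.6000 = 87.612 N and the normal force is N = m₁g cos 36.87° = 116.816 N.
Newton's second law for the block (down-slope positive): 87.612 − T = 14.9 a. For the hanging load (upward positive): T − 3 × 9.8 = 3 a.
Adding the two equations eliminates T: 58.212 = 17.9 a, so a = 3.2521 m/s².
Then from the hanging load's equation, T = 3 × (9.8 + 3.2521) = 39.156 N.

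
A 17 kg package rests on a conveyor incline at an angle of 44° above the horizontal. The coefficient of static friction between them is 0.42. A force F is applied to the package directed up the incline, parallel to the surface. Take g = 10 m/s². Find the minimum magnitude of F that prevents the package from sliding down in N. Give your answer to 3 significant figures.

66.7 N

The normal force is N = mg cos 44° = 122.288 N. With F at its minimum the package is on the verge of sliding down, so static friction is at its maximum μ_s N = 0.42 × 122.288 = 51.361 N and acts up the slope.
Equilibrium along the incline: F + μ_s N = mg sin 44°, so F = 118.092 − 51.361 = 66.731 N.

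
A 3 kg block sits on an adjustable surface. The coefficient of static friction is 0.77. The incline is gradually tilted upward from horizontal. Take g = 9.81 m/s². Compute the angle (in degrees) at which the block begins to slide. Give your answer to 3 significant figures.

At the threshold of sliding, static friction is at its maximum μ_s N and exactly balances the weight component along the incline: mg sin θ = μ_s mg cos θ.
Hence tan θ = μ_s = 0.77, so θ = arctan(0.77) = 37.5963°.

37.6°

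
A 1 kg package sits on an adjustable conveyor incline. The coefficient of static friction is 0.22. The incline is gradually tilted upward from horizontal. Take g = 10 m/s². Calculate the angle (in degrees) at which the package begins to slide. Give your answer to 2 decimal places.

12.41°

At the threshold of sliding, static friction is at its maximum μ_s N and exactly balances the weight component along the incline: mg sin θ = μ_s mg cos θ.
Hence tan θ = μ_s = 0.22, so θ = arctan(0.22) = 12.4074°.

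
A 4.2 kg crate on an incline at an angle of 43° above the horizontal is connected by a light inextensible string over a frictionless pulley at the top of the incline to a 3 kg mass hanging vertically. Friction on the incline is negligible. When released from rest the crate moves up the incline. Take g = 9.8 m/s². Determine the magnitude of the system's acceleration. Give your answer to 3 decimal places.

For the crate on the incline: the weight component along the slope is m₁g sin 43° = 4.2 × 9.8 × 0.6820 = 28.071 N and the normal force is N = m₁g cos 43° = 30.103 N.
Newton's second law for the crate (up-slope positive): T − 28.071 = 4.2 a. For the hanging mass (downward positive): 3 × 9.8 − T = 3 a.
Adding the two equations eliminates T: 1.329 = 7.2 a, so a = 0.1846 m/s².

0.185 m/s²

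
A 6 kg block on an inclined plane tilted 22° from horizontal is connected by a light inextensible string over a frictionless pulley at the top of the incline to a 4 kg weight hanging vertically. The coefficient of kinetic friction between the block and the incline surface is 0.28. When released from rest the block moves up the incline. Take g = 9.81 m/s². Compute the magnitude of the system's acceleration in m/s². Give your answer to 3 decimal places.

For the block on the incline: the weight component along the slope is m₁g sin 22° = 6 × 9.81 × 0.3746 = 22.049 N and the normal force is N = m₁g cos 22° = 54.574 N.
Kinetic friction opposes the block's motion up the incline: f = μN = 0.28 × 54.574 = 15.281 N acting down the slope.
Newton's second law for the block (up-slope positive): T − 22.049 − 15.281 = 6 a. For the hanging weight (downward positive): 4 × 9.81 − T = 4 a.
Adding the two equations eliminates T: 1.910 = 10 a, so a = 0.1910 m/s².

0.191 m/s²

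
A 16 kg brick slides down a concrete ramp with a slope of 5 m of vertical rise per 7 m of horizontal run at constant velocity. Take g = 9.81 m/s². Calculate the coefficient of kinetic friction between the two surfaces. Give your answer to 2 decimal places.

At constant velocity the net force along the incline is zero: mg sin 35.54° = μ mg cos 35.54°.
So μ = tan 35.54° = 0.5812 / 0.8137 = 0.7143.

0.71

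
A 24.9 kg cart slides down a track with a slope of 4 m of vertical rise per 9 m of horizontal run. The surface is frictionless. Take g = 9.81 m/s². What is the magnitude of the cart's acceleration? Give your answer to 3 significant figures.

3.98 m/s²

Resolving the weight along the incline: the component pulling the cart down the slope is mg sin 23.96° = 24.9 × 9.81 × 0.4061 = 99.198 N, and the normal force is N = mg cos 23.96° = 24.9 × 9.81 × 0.9138 = 223.213 N.
With no friction the net force along the incline is 99.198 N, so a = g sin 23.96° = 99.198 / 24.9 = 3.9839 m/s².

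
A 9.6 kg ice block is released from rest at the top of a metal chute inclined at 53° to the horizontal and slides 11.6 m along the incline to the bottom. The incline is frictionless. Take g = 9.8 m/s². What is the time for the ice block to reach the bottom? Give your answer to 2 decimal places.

1.72 s

The weight component along the incline is mg sin 53° = 75.136 N and the normal force is N = mg cos 53° = 56.619 N.
With no friction, a = g sin 53° = 7.8266 m/s².
Starting from rest, L = ½at², so t = √(2L/a) = √(2 × 11.6 / 7.8266) = 1.7217 s.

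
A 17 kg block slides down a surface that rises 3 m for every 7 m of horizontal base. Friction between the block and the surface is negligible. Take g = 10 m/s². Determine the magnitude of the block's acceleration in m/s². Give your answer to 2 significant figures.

3.9 m/s²

Resolving the weight along the incline: the component pulling the block down the slope is mg sin 23.20° = 17 × 10 × 0.3939 = 66.963 N, and the normal force is N = mg cos 23.20° = 17 × 10 × 0.9191 = 156.247 N.
With no friction the net force along the incline is 66.963 N, so a = g sin 23.20° = 66.963 / 17 = 3.9390 m/s².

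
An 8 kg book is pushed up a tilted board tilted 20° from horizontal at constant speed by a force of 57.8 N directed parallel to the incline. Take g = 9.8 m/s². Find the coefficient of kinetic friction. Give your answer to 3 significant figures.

0.421

At constant speed ΣF = 0 along the incline. The applied 57.8 N acts up the slope; the weight component mg sin 20° = 26.814 N and kinetic friction μN both act down the slope.
So 57.8 = 26.814 + μ × 73.672, giving μ = (57.8 − 26.814) / 73.672 = 0.4206.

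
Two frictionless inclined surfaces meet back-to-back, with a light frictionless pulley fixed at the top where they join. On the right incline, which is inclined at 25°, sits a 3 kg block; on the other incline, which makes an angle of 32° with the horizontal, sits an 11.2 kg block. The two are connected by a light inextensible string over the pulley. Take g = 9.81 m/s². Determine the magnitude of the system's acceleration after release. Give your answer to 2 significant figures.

3.2 m/s²

Resolve each weight along its own incline: the 3 kg mass has component 3 × 9.81 × sin 25° = 12.438 N down its slope, and the 11.2 kg mass has 11.2 × 9.81 × sin 32° = 58.223 N down its slope.
The 11.2 kg side's 58.223 N exceeds the other side's 12.438 N, so that mass slides down and the 3 kg mass slides up. Taking that direction as positive, Newton's second law for the whole system gives 58.223 − 12.438 = (3 + 11.2) a, so a = 45.785 / 14.2 = 3.2243 m/s².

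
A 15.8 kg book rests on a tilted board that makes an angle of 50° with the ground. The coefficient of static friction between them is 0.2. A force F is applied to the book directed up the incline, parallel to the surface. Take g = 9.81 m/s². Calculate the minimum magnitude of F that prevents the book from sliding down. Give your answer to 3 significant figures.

98.8 N

The normal force is N = mg cos 50° = 99.631 N. With F at its minimum the book is on the verge of sliding down, so static friction is at its maximum μ_s N = 0.2 × 99.631 = 19.926 N and acts up the slope.
Equilibrium along the incline: F + μ_s N = mg sin 50°, so F = 118.735 − 19.926 = 98.809 N.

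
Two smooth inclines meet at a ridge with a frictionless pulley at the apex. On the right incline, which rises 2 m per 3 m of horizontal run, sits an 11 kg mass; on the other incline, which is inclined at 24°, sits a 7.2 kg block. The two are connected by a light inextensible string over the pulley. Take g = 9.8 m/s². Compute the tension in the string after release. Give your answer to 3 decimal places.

Resolve each weight along its own incline: the 11 kg mass has component 11 × 9.8 × sin 33.69° = 59.797 N down its slope, and the 7.2 kg mass has 7.2 × 9.8 × sin 24° = 28.699 N down its slope.
The 11 kg side's 59.797 N exceeds the other side's 28.699 N, so that mass slides down and the 7.2 kg mass slides up. Taking that direction as positive, Newton's second law for the whole system gives 59.797 − 28.699 = (11 + 7.2) a, so a = 31.098 / 18.2 = 1.7087 m/s².
For the 7.2 kg mass (up-slope positive): T − 28.699 = 7.2 × 1.7087, so T = 41.002 N.

41.002 N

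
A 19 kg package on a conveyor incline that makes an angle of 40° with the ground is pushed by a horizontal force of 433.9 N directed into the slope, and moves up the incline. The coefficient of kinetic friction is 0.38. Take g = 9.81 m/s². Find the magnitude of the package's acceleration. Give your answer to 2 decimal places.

The horizontal push has components F cos 40° = 433.9 × 0.7660 = 332.367 N up the incline and F sin 40° = 433.9 × 0.6428 = 278.911 N pressing into the surface.
The normal force is therefore N = mg cos 40° + F sin 40° = 142.775 + 278.911 = 421.686 N, and kinetic friction down the slope is μN = 0.38 × 421.686 = 160.241 N.
Along the incline: F cos 40° − mg sin 40° − μN = ma, so 332.367 − 119.811 − 160.241 = 19 a, giving a = 2.7534 m/s².

2.75 m/s²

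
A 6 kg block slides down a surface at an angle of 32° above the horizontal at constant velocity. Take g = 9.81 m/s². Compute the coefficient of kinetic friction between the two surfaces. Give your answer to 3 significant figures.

0.625

At constant velocity the net force along the incline is zero: mg sin 32° = μ mg cos 32°.
So μ = tan 32° = 0.5299 / 0.8480 = 0.6249.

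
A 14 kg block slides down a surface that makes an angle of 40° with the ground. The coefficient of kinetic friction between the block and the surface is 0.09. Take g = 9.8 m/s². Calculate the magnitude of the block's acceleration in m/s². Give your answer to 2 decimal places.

Resolving the weight along the incline: the component pulling the block down the slope is mg sin 40° = 14 × 9.8 × 0.6428 = 88.192 N, and the normal force is N = mg cos 40° = 14 × 9.8 × 0.7660 = 105.095 N.
Kinetic friction acts up the slope with magnitude f = μN = 0.09 × 105.095 = 9.459 N.
Net force along the incline is 88.192 − 9.459 = 78.733 N, so a = 78.733 / 14 = 5.6238 m/s².

5.62 m/s²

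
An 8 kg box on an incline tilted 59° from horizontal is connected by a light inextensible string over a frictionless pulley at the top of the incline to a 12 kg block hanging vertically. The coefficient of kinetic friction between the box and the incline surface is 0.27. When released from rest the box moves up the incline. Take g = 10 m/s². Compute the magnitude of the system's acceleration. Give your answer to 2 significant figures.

For the box on the incline: the weight component along the slope is m₁g sin 59° = 8 × 10 × 0.8572 = 68.576 N and the normal force is N = m₁g cos 59° = 41.203 N.
Kinetic friction opposes the box's motion up the incline: f = μN = 0.27 × 41.203 = 11.125 N acting down the slope.
Newton's second law for the box (up-slope positive): T − 68.576 − 11.125 = 8 a. For the hanging block (downward positive): 12 × 10 − T = 12 a.
Adding the two equations eliminates T: 40.299 = 20 a, so a = 2.0149 m/s².

2.0 m/s²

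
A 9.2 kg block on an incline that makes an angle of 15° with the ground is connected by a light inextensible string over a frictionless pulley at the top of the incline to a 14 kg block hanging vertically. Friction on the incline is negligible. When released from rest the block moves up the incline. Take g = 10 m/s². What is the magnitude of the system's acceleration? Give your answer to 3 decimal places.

For the block on the incline: the weight component along the slope is m₁g sin 15° = 9.2 × 10 × 0.2588 = 23.810 N and the normal force is N = m₁g cos 15° = 88.865 N.
Newton's second law for the block (up-slope positive): T − 23.810 = 9.2 a. For the hanging block (downward positive): 14 × 10 − T = 14 a.
Adding the two equations eliminates T: 116.190 = 23.2 a, so a = 5.0082 m/s².

5.008 m/s²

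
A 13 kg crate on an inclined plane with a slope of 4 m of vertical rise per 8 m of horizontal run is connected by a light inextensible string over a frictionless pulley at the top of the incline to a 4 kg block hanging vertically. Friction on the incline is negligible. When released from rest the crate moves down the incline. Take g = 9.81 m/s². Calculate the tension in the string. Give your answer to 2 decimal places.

43.43 N

For the crate on the incline: the weight component along the slope is m₁g sin 26.57° = 13 × 9.81 × 0.4472 = 57.031 N and the normal force is N = m₁g cos 26.57° = 114.066 N.
Newton's second law for the crate (down-slope positive): 57.031 − T = 13 a. For the hanging block (upward positive): T − 4 × 9.81 = 4 a.
Adding the two equations eliminates T: 17.791 = 17 a, so a = 1.0465 m/s².
Then from the hanging block's equation, T = 4 × (9.81 + 1.0465) = 43.426 N.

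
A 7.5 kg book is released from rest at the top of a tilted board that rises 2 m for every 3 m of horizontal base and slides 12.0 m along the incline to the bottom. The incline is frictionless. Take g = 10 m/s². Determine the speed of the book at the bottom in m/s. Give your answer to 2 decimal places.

The weight component along the incline is mg sin 33.69° = 41.603 N and the normal force is N = mg cos 33.69° = 62.404 N.
With no friction, a = g sin 33.69° = 5.5470 m/s².
Starting from rest over a distance of 12.0 m, v² = 2aL = 2 × 5.5470 × 12.0 = 133.1280, so v = 11.5381 m/s.

11.54 m/s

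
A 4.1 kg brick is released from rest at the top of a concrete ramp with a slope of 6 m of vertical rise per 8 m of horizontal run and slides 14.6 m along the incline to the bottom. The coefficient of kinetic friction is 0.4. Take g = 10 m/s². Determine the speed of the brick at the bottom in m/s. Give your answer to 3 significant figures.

The weight component along the incline is mg sin 36.87° = 24.600 N and the normal force is N = mg cos 36.87° = 32.800 N.
Friction up the slope is f = μN = 0.4 × 32.800 = 13.120 N, so the net downslope force is 24.600 − 13.120 = 11.480 N and a = 11.480 / 4.1 = 2.8000 m/s².
Starting from rest over a distance of 14.6 m, v² = 2aL = 2 × 2.8000 × 14.6 = 81.7600, so v = 9.0421 m/s.

9.04 m/s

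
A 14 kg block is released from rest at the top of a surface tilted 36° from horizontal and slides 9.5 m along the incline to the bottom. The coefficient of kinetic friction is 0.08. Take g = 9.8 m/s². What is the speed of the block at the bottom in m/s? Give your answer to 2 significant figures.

The weight component along the incline is mg sin 36° = 80.644 N and the normal force is N = mg cos 36° = 110.997 N.
Friction up the slope is f = μN = 0.08 × 110.997 = 8.880 N, so the net downslope force is 80.644 − 8.880 = 71.764 N and a = 71.764 / 14 = 5.1260 m/s².
Starting from rest over a distance of 9.5 m, v² = 2aL = 2 × 5.1260 × 9.5 = 97.3940, so v = 9.8688 m/s.

9.9 m/s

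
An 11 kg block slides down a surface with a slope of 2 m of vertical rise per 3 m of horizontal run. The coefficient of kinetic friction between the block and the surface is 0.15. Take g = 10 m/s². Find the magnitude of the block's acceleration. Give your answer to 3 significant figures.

4.30 m/s²

Resolving the weight along the incline: the component pulling the block down the slope is mg sin 33.69° = 11 × 10 × 0.5547 = 61.017 N, and the normal force is N = mg cos 33.69° = 11 × 10 × 0.8321 = 91.531 N.
Kinetic friction acts up the slope with magnitude f = μN = 0.15 × 91.531 = 13.730 N.
Net force along the incline is 61.017 − 13.730 = 47.287 N, so a = 47.287 / 11 = 4.2988 m/s².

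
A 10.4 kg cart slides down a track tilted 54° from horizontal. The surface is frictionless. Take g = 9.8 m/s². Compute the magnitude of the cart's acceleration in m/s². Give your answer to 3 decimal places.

Resolving the weight along the incline: the component pulling the cart down the slope is mg sin 54° = 10.4 × 9.8 × 0.8090 = 82.453 N, and the normal force is N = mg cos 54° = 10.4 × 9.8 × 0.5878 = 59.909 N.
With no friction the net force along the incline is 82.453 N, so a = g sin 54° = 82.453 / 10.4 = 7.9282 m/s².

7.928 m/s²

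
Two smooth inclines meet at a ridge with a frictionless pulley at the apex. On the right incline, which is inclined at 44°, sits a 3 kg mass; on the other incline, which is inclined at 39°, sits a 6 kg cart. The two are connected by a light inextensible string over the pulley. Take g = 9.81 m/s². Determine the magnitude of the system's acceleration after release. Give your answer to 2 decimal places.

Resolve each weight along its own incline: the 3 kg mass has component 3 × 9.81 × sin 44° = 20.444 N down its slope, and the 6 kg mass has 6 × 9.81 × sin 39° = 37.042 N down its slope.
The 6 kg side's 37.042 N exceeds the other side's 20.444 N, so that mass slides down and the 3 kg mass slides up. Taking that direction as positive, Newton's second law for the whole system gives 37.042 − 20.444 = (3 + 6) a, so a = 16.598 / 9 = 1.8442 m/s².

1.84 m/s²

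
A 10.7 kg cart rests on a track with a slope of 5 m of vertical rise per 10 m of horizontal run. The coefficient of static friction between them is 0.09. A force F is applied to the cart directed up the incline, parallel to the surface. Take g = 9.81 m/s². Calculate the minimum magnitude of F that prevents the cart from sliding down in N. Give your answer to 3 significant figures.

The normal force is N = mg cos 26.57° = 93.885 N. With F at its minimum the cart is on the verge of sliding down, so static friction is at its maximum μ_s N = 0.09 × 93.885 = 8.450 N and acts up the slope.
Equilibrium along the incline: F + μ_s N = mg sin 26.57°, so F = 46.943 − 8.450 = 38.493 N.

38.5 N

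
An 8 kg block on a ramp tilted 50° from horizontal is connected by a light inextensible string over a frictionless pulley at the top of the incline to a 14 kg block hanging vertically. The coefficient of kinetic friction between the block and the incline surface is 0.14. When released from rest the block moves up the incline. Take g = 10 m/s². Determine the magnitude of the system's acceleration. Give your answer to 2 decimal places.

For the block on the incline: the weight component along the slope is m₁g sin 50° = 8 × 10 × 0.7660 = 61.280 N and the normal force is N = m₁g cos 50° = 51.423 N.
Kinetic friction opposes the block's motion up the incline: f = μN = 0.14 × 51.423 = 7.199 N acting down the slope.
Newton's second law for the block (up-slope positive): T − 61.280 − 7.199 = 8 a. For the hanging block (downward positive): 14 × 10 − T = 14 a.
Adding the two equations eliminates T: 71.521 = 22 a, so a = 3.2510 m/s².

3.25 m/s²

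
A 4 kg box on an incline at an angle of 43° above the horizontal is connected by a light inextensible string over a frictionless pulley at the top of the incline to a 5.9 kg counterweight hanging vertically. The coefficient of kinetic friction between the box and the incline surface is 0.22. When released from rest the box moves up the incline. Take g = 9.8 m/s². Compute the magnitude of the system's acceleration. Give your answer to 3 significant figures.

2.50 m/s²

For the box on the incline: the weight component along the slope is m₁g sin 43° = 4 × 9.8 × 0.6820 = 26.734 N and the normal force is N = m₁g cos 43° = 28.669 N.
Kinetic friction opposes the box's motion up the incline: f = μN = 0.22 × 28.669 = 6.307 N acting down the slope.
Newton's second law for the box (up-slope positive): T − 26.734 − 6.307 = 4 a. For the hanging counterweight (downward positive): 5.9 × 9.8 − T = 5.9 a.
Adding the two equations eliminates T: 24.779 = 9.9 a, so a = 2.5029 m/s².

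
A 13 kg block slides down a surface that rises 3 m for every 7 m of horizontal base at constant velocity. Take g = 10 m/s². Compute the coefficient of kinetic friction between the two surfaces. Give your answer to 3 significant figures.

At constant velocity the net force along the incline is zero: mg sin 23.20° = μ mg cos 23.20°.
So μ = tan 23.20° = 0.3939 / 0.9191 = 0.4286.

0.429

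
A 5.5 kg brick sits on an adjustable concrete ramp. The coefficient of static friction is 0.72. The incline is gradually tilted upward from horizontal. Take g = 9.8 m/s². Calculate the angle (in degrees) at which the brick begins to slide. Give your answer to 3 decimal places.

At the threshold of sliding, static friction is at its maximum μ_s N and exactly balances the weight component along the incline: mg sin θ = μ_s mg cos θ.
Hence tan θ = μ_s = 0.72, so θ = arctan(0.72) = 35.7539°.

35.754°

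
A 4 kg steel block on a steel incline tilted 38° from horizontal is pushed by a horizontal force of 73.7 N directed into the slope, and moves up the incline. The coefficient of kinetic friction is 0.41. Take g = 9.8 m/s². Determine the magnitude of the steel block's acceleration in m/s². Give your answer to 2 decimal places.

The horizontal push has components F cos 38° = 73.7 × 0.7880 = 58.076 N up the incline and F sin 38° = 73.7 × 0.6157 = 45.377 N pressing into the surface.
The normal force is therefore N = mg cos 38° + F sin 38° = 30.890 + 45.377 = 76.267 N, and kinetic friction down the slope is μN = 0.41 × 76.267 = 31.269 N.
Along the incline: F cos 38° − mg sin 38° − μN = ma, so 58.076 − 24.135 − 31.269 = 4 a, giving a = 0.6680 m/s².

0.67 m/s²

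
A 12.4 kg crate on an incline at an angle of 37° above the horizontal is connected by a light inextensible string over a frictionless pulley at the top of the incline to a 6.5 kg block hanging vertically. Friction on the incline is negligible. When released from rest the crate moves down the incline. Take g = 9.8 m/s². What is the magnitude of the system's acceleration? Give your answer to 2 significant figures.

0.50 m/s²

For the crate on the incline: the weight component along the slope is m₁g sin 37° = 12.4 × 9.8 × 0.6018 = 73.131 N and the normal force is N = m₁g cos 37° = 97.050 N.
Newton's second law for the crate (down-slope positive): 73.131 − T = 12.4 a. For the hanging block (upward positive): T − 6.5 × 9.8 = 6.5 a.
Adding the two equations eliminates T: 9.431 = 18.9 a, so a = 0.4990 m/s².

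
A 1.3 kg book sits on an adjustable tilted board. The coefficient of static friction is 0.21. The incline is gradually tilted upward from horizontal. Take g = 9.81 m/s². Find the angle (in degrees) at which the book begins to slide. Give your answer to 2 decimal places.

11.86°

At the threshold of sliding, static friction is at its maximum μ_s N and exactly balances the weight component along the incline: mg sin θ = μ_s mg cos θ.
Hence tan θ = μ_s = 0.21, so θ = arctan(0.21) = 11.8598°.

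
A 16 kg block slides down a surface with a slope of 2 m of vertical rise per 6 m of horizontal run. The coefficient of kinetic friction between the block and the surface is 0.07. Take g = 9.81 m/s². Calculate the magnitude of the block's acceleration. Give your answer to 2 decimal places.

2.45 m/s²

Resolving the weight along the incline: the component pulling the block down the slope is mg sin 18.43° = 16 × 9.81 × 0.3162 = 49.631 N, and the normal force is N = mg cos 18.43° = 16 × 9.81 × 0.9487 = 148.908 N.
Kinetic friction acts up the slope with magnitude f = μN = 0.07 × 148.908 = 10.424 N.
Net force along the incline is 49.631 − 10.424 = 39.207 N, so a = 39.207 / 16 = 2.4504 m/s².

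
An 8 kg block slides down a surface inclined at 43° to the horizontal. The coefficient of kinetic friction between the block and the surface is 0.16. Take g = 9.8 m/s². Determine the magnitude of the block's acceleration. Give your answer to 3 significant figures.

5.54 m/s²

Resolving the weight along the incline: the component pulling the block down the slope is mg sin 43° = 8 × 9.8 × 0.6820 = 53.469 N, and the normal force is N = mg cos 43° = 8 × 9.8 × 0.7314 = 57.342 N.
Kinetic friction acts up the slope with magnitude f = μN = 0.16 × 57.342 = 9.175 N.
Net force along the incline is 53.469 − 9.175 = 44.294 N, so a = 44.294 / 8 = 5.5367 m/s².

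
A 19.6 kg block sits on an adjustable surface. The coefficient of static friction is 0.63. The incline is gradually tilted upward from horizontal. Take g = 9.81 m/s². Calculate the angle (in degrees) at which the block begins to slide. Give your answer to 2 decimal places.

32.21°

At the threshold of sliding, static friction is at its maximum μ_s N and exactly balances the weight component along the incline: mg sin θ = μ_s mg cos θ.
Hence tan θ = μ_s = 0.63, so θ = arctan(0.63) = 32.2109°.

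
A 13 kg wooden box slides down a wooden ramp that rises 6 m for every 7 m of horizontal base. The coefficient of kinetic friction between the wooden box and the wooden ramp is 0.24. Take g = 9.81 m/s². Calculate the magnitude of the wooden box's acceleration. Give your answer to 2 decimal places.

4.60 m/s²

Resolving the weight along the incline: the component pulling the wooden box down the slope is mg sin 40.60° = 13 × 9.81 × 0.6508 = 82.997 N, and the normal force is N = mg cos 40.60° = 13 × 9.81 × 0.7593 = 96.834 N.
Kinetic friction acts up the slope with magnitude f = μN = 0.24 × 96.834 = 23.240 N.
Net force along the incline is 82.997 − 23.240 = 59.757 N, so a = 59.757 / 13 = 4.5967 m/s².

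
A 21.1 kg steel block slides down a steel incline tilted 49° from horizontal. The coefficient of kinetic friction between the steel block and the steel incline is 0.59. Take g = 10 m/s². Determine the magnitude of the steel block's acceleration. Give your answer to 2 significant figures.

Resolving the weight along the incline: the component pulling the steel block down the slope is mg sin 49° = 21.1 × 10 × 0.7547 = 159.242 N, and the normal force is N = mg cos 49° = 21.1 × 10 × 0.6561 = 138.437 N.
Kinetic friction acts up the slope with magnitude f = μN = 0.59 × 138.437 = 81.678 N.
Net force along the incline is 159.242 − 81.678 = 77.564 N, so a = 77.564 / 21.1 = 3.6760 m/s².

3.7 m/s²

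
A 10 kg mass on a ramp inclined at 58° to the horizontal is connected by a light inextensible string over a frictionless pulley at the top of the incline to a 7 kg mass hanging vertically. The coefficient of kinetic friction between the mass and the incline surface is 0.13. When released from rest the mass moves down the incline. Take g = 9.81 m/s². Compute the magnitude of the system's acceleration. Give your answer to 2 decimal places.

For the mass on the incline: the weight component along the slope is m₁g sin 58° = 10 × 9.81 × 0.8480 = 83.189 N and the normal force is N = m₁g cos 58° = 51.985 N.
Kinetic friction opposes the mass's motion down the incline: f = μN = 0.13 × 51.985 = 6.758 N acting up the slope.
Newton's second law for the mass (down-slope positive): 83.189 − 6.758 − T = 10 a. For the hanging mass (upward positive): T − 7 × 9.81 = 7 a.
Adding the two equations eliminates T: 7.761 = 17 a, so a = 0.4565 m/s².

0.46 m/s²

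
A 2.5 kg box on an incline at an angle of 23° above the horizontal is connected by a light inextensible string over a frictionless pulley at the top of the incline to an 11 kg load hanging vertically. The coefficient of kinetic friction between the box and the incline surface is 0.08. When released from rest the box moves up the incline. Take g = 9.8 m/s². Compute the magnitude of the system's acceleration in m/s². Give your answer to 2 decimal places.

For the box on the incline: the weight component along the slope is m₁g sin 23° = 2.5 × 9.8 × 0.3907 = 9.572 N and the normal force is N = m₁g cos 23° = 22.552 N.
Kinetic friction opposes the box's motion up the incline: f = μN = 0.08 × 22.552 = 1.804 N acting down the slope.
Newton's second law for the box (up-slope positive): T − 9.572 − 1.804 = 2.5 a. For the hanging load (downward positive): 11 × 9.8 − T = 11 a.
Adding the two equations eliminates T: 96.424 = 13.5 a, so a = 7.1425 m/s².

7.14 m/s²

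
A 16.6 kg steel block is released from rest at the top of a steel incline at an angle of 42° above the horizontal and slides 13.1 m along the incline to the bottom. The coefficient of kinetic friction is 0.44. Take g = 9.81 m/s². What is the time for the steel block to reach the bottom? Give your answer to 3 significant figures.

2.79 s

The weight component along the incline is mg sin 42° = 108.965 N and the normal force is N = mg cos 42° = 121.018 N.
Friction up the slope is f = μN = 0.44 × 121.018 = 53.248 N, so the net downslope force is 108.965 − 53.248 = 55.717 N and a = 55.717 / 16.6 = 3.3564 m/s².
Starting from rest, L = ½at², so t = √(2L/a) = √(2 × 13.1 / 3.3564) = 2.7939 s.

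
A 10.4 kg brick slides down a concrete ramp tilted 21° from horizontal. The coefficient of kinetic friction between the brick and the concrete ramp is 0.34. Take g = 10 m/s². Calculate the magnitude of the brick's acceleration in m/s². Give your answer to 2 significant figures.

0.41 m/s²

Resolving the weight along the incline: the component pulling the brick down the slope is mg sin 21° = 10.4 × 10 × 0.3584 = 37.274 N, and the normal force is N = mg cos 21° = 10.4 × 10 × 0.9336 = 97.094 N.
Kinetic friction acts up the slope with magnitude f = μN = 0.34 × 97.094 = 33.012 N.
Net force along the incline is 37.274 − 33.012 = 4.262 N, so a = 4.262 / 10.4 = 0.4098 m/s².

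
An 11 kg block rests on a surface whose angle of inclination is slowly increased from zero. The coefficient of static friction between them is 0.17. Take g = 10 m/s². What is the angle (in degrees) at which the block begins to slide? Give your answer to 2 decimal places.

At the threshold of sliding, static friction is at its maximum μ_s N and exactly balances the weight component along the incline: mg sin θ = μ_s mg cos θ.
Hence tan θ = μ_s = 0.17, so θ = arctan(0.17) = 9.6480°.

9.65°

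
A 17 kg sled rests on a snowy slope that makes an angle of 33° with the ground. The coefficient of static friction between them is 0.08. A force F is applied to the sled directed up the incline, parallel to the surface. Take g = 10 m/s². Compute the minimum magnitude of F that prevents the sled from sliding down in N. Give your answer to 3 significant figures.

The normal force is N = mg cos 33° = 142.574 N. With F at its minimum the sled is on the verge of sliding down, so static friction is at its maximum μ_s N = 0.08 × 142.574 = 11.406 N and acts up the slope.
Equilibrium along the incline: F + μ_s N = mg sin 33°, so F = 92.589 − 11.406 = 81.183 N.

81.2 N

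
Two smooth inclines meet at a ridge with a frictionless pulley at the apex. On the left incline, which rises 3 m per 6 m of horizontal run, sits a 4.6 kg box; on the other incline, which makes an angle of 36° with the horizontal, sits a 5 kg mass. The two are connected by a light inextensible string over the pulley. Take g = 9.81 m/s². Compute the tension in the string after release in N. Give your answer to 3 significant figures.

24.3 N

Resolve each weight along its own incline: the 4.6 kg mass has component 4.6 × 9.81 × sin 26.57° = 20.181 N down its slope, and the 5 kg mass has 5 × 9.81 × sin 36° = 28.831 N down its slope.
The 5 kg side's 28.831 N exceeds the other side's 20.181 N, so that mass slides down and the 4.6 kg mass slides up. Taking that direction as positive, Newton's second law for the whole system gives 28.831 − 20.181 = (4.6 + 5) a, so a = 8.650 / 9.6 = 0.9010 m/s².
For the 4.6 kg mass (up-slope positive): T − 20.181 = 4.6 × 0.9010, so T = 24.326 N.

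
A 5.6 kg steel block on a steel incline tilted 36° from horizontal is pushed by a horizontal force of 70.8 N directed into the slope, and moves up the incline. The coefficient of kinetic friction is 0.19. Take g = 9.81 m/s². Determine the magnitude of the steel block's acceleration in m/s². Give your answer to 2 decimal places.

1.54 m/s²

The horizontal push has components F cos 36° = 70.8 × 0.8090 = 57.277 N up the incline and F sin 36° = 70.8 × 0.5878 = 41.616 N pressing into the surface.
The normal force is therefore N = mg cos 36° + F sin 36° = 44.443 + 41.616 = 86.059 N, and kinetic friction down the slope is μN = 0.19 × 86.059 = 16.351 N.
Along the incline: F cos 36° − mg sin 36° − μN = ma, so 57.277 − 32.291 − 16.351 = 5.6 a, giving a = 1.5420 m/s².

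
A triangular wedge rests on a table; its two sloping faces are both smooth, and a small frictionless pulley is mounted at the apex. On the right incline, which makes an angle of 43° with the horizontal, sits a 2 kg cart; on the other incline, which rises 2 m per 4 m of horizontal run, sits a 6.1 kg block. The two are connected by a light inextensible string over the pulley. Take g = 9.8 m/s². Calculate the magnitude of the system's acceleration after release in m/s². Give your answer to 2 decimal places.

Resolve each weight along its own incline: the 2 kg mass has component 2 × 9.8 × sin 43° = 13.367 N down its slope, and the 6.1 kg mass has 6.1 × 9.8 × sin 26.57° = 26.734 N down its slope.
The 6.1 kg side's 26.734 N exceeds the other side's 13.367 N, so that mass slides down and the 2 kg mass slides up. Taking that direction as positive, Newton's second law for the whole system gives 26.734 − 13.367 = (2 + 6.1) a, so a = 13.367 / 8.1 = 1.6502 m/s².

1.65 m/s²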